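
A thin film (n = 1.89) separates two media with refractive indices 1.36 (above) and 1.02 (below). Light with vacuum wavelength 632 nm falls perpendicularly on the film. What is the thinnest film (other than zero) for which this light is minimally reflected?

Ray reflecting at the top interface goes from n = 1.36 toward n = 1.89: a half-wave phase shift.
Bottom surface (1.89 → 1.02): reflection off a lower-index medium gives no phase shift.
Exactly one π shift → a net half-wave offset.
For minimum reflection here: 2 n t = m λ.
Minimum nonzero at m = 1: t = λ / (2 n) = 632 / (2 × 1.89) = 167 nm.

167 nm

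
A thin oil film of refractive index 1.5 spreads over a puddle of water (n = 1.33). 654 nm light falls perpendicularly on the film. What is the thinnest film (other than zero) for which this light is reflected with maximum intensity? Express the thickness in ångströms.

Top surface (1.0 → 1.5): reflection off a higher-index medium gives a half-wave phase shift.
At the lower boundary (n = 1.5 to n = 1.33) the reflected ray undergoes no phase shift.
The two reflections differ by half a wavelength.
So the condition for constructive reflection is 2 n t = (m + ½) λ.
Minimum at m = 0: t = λ / (4 n) = 654 / (4 × 1.5) = 109 nm.

1090 Å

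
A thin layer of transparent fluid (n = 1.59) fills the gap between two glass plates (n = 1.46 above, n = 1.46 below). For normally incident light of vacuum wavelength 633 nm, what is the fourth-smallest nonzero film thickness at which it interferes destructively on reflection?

796 nm

Top surface (1.46 → 1.59): reflection off a higher-index medium gives a half-wave phase shift.
Ray reflecting at the bottom interface goes from n = 1.59 toward n = 1.46: no phase shift.
Exactly one π shift → a net half-wave offset.
So the condition for destructive reflection is 2 n t = m λ.
The fourth-smallest nonzero thickness corresponds to m = 4: t = m λ / (2 n) = 4.00 × 633 / (2 × 1.59) = 796 nm.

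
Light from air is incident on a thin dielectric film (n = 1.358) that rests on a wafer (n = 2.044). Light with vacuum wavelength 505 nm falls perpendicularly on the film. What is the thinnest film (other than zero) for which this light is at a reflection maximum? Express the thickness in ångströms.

Ray reflecting at the top interface goes from n = 1.0 toward n = 1.358: a half-wave phase shift.
At the lower boundary (n = 1.358 to n = 2.044) the reflected ray undergoes a half-wave phase shift.
Net: no relative phase inversion (both shifts match).
So the condition for constructive reflection is 2 n t = m λ.
Minimum nonzero at m = 1: t = λ / (2 n) = 505 / (2 × 1.358) = 186 nm.

1859 Å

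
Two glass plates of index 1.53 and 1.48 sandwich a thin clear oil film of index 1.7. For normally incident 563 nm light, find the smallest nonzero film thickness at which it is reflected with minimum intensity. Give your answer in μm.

Ray reflecting at the top interface goes from n = 1.53 toward n = 1.7: a half-wave phase shift.
At the lower boundary (n = 1.7 to n = 1.48) the reflected ray undergoes no phase shift.
Exactly one π shift → a net half-wave offset.
For minimum reflection here: 2 n t = m λ.
Minimum nonzero at m = 1: t = λ / (2 n) = 563 / (2 × 1.7) = 166 nm.

0.166 μm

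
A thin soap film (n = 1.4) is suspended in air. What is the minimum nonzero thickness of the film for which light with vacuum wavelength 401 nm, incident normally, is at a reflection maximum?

Ray reflecting at the top interface goes from n = 1.0 toward n = 1.4: a half-wave phase shift.
Bottom surface (1.4 → 1.0): reflection off a lower-index medium gives no phase shift.
Exactly one π shift → a net half-wave offset.
So the condition for constructive reflection is 2 n t = (m + ½) λ.
Minimum at m = 0: t = λ / (4 n) = 401 / (4 × 1.4) = 71.6 nm.

71.6 nm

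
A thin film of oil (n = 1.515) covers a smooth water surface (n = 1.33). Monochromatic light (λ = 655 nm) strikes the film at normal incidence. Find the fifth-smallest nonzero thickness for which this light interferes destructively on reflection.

Top surface (1.0 → 1.515): reflection off a higher-index medium gives a half-wave phase shift.
At the lower boundary (n = 1.515 to n = 1.33) the reflected ray undergoes no phase shift.
The two reflections differ by half a wavelength.
For weak reflection here: 2 n t = m λ.
The fifth-smallest nonzero thickness corresponds to m = 5: t = m λ / (2 n) = 5.00 × 655 / (2 × 1.515) = 1081 nm.

1081 nm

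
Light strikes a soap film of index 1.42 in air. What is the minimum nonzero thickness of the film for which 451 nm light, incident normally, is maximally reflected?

79.4 nm

Ray reflecting at the top interface goes from n = 1.0 toward n = 1.42: a half-wave phase shift.
Bottom surface (1.42 → 1.0): reflection off a lower-index medium gives no phase shift.
The two reflections differ by half a wavelength.
So the condition for constructive reflection is 2 n t = (m + ½) λ.
Minimum at m = 0: t = λ / (4 n) = 451 / (4 × 1.42) = 79.4 nm.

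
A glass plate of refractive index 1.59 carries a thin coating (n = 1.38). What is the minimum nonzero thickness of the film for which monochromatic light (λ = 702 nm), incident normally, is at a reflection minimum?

127 nm

At the upper boundary (n = 1.0 to n = 1.38) the reflected ray undergoes a half-wave phase shift.
Ray reflecting at the bottom interface goes from n = 1.38 toward n = 1.59: a half-wave phase shift.
Net: no relative phase inversion (both shifts match).
For weak reflection here: 2 n t = (m + ½) λ.
Minimum at m = 0: t = λ / (4 n) = 702 / (4 × 1.38) = 127 nm.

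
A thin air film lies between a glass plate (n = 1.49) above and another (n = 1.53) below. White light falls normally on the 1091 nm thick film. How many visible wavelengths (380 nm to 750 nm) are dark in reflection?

At the upper boundary (n = 1.49 to n = 1.0) the reflected ray undergoes no phase shift.
At the lower boundary (n = 1.0 to n = 1.53) the reflected ray undergoes a half-wave phase shift.
The two reflections differ by half a wavelength.
So the condition for destructive reflection is 2 n t = m λ.
λ = 2 n t / m = 2182 / m nm.
m=2: 1091 nm (IR); m=3: 727 nm (visible); m=4: 546 nm (visible); m=5: 436 nm (visible); m=6: 364 nm (UV).

3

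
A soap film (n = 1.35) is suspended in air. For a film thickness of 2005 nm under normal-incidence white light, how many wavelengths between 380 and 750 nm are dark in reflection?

7

At the upper boundary (n = 1.0 to n = 1.35) the reflected ray undergoes a half-wave phase shift.
Bottom surface (1.35 → 1.0): reflection off a lower-index medium gives no phase shift.
Exactly one π shift → a net half-wave offset.
For weak reflection here: 2 n t = m λ.
λ = 2 n t / m = 5414 / m nm.
m=7: 773 nm (IR); m=8: 677 nm (visible); m=9: 602 nm (visible); m=10: 541 nm (visible); m=11: 492 nm (visible); m=12: 451 nm (visible); m=13: 416 nm (visible); m=14: 387 nm (visible); m=15: 361 nm (UV).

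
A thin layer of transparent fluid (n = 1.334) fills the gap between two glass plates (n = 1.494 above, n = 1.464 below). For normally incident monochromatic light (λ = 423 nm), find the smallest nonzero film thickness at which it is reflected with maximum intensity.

79.3 nm

Ray reflecting at the top interface goes from n = 1.494 toward n = 1.334: no phase shift.
At the lower boundary (n = 1.334 to n = 1.464) the reflected ray undergoes a half-wave phase shift.
Net: one phase inversion between the two reflected rays.
For strong reflection here: 2 n t = (m + ½) λ.
Minimum at m = 0: t = λ / (4 n) = 423 / (4 × 1.334) = 79.3 nm.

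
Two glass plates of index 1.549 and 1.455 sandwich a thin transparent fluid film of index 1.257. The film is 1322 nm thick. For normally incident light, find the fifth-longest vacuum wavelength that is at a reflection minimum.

Ray reflecting at the top interface goes from n = 1.549 toward n = 1.257: no phase shift.
Bottom surface (1.257 → 1.455): reflection off a higher-index medium gives a half-wave phase shift.
The two reflections differ by half a wavelength.
With one net inversion, destructive interference in reflection requires 2 n t = m λ.
λ = 2 n t / m. The fifth-longest wavelength is m = 5: λ = 2 × 1.257 × 1322 / 5.00 = 665 nm.

665 nm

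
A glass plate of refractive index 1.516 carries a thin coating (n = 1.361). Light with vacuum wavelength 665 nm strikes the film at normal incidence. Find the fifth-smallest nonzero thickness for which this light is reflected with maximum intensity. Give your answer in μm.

1.22 μm

Ray reflecting at the top interface goes from n = 1.0 toward n = 1.361: a half-wave phase shift.
Bottom surface (1.361 → 1.516): reflection off a higher-index medium gives a half-wave phase shift.
Zero or two π shifts → no net half-wave offset.
So the condition for constructive reflection is 2 n t = m λ.
The fifth-smallest nonzero thickness corresponds to m = 5: t = m λ / (2 n) = 5.00 × 665 / (2 × 1.361) = 1222 nm.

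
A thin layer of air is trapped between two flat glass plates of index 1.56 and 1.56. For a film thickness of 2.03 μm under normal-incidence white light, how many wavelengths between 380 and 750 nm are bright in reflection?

Ray reflecting at the top interface goes from n = 1.56 toward n = 1.0: no phase shift.
Bottom surface (1.0 → 1.56): reflection off a higher-index medium gives a half-wave phase shift.
Net: one phase inversion between the two reflected rays.
For bright reflection here: 2 n t = (m + ½) λ.
λ = 2 n t / (m + ½) = 4060 / (m + ½) nm.
m=4: 902 nm (IR); m=5: 738 nm (visible); m=6: 625 nm (visible); m=7: 541 nm (visible); m=8: 478 nm (visible); m=9: 427 nm (visible); m=10: 387 nm (visible); m=11: 353 nm (UV).

6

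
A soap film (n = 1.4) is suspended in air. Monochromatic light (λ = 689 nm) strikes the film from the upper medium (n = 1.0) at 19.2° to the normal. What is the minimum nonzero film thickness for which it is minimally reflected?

Ray reflecting at the top interface goes from n = 1.0 toward n = 1.4: a half-wave phase shift.
Ray reflecting at the bottom interface goes from n = 1.4 toward n = 1.0: no phase shift.
The two reflections differ by half a wavelength.
With one net inversion, destructive interference in reflection requires 2 n t cos θ_r = m λ.
Snell's law: 1.0 sin 19.2° = 1.4 sin θ_r → sin θ_r = 0.235, cos θ_r = 0.972.
Minimum nonzero at m = 1: t = λ / (2 n cos θ_r) = 689 / (2 × 1.4 × 0.972) = 253 nm.

253 nm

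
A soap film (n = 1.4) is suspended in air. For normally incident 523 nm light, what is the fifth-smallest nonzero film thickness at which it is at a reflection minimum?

934 nm

Ray reflecting at the top interface goes from n = 1.0 toward n = 1.4: a half-wave phase shift.
At the lower boundary (n = 1.4 to n = 1.0) the reflected ray undergoes no phase shift.
The two reflections differ by half a wavelength.
So the condition for destructive reflection is 2 n t = m λ.
The fifth-smallest nonzero thickness corresponds to m = 5: t = m λ / (2 n) = 5.00 × 523 / (2 × 1.4) = 934 nm.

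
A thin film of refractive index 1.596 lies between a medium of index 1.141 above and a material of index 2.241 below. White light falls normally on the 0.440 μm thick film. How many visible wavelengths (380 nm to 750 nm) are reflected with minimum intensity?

At the upper boundary (n = 1.141 to n = 1.596) the reflected ray undergoes a half-wave phase shift.
Bottom surface (1.596 → 2.241): reflection off a higher-index medium gives a half-wave phase shift.
The two reflections carry the same phase change, so no net offset.
For weak reflection here: 2 n t = (m + ½) λ.
λ = 2 n t / (m + ½) = 1404 / (m + ½) nm.
m=1: 936 nm (IR); m=2: 562 nm (visible); m=3: 401 nm (visible); m=4: 312 nm (UV).

2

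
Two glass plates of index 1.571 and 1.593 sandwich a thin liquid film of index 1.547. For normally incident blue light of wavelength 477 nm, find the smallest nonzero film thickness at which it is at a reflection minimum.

154 nm

Top surface (1.571 → 1.547): reflection off a lower-index medium gives no phase shift.
At the lower boundary (n = 1.547 to n = 1.593) the reflected ray undergoes a half-wave phase shift.
The two reflections differ by half a wavelength.
For weak reflection here: 2 n t = m λ.
Minimum nonzero at m = 1: t = λ / (2 n) = 477 / (2 × 1.547) = 154 nm.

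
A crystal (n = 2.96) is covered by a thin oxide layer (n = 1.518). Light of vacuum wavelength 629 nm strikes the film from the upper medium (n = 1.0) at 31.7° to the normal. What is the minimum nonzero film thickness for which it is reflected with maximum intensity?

221 nm

Ray reflecting at the top interface goes from n = 1.0 toward n = 1.518: a half-wave phase shift.
Bottom surface (1.518 → 2.96): reflection off a higher-index medium gives a half-wave phase shift.
Zero or two π shifts → no net half-wave offset.
So the condition for constructive reflection is 2 n t cos θ_r = m λ.
Snell's law: 1.0 sin 31.7° = 1.518 sin θ_r → sin θ_r = 0.346, cos θ_r = 0.938.
Minimum nonzero at m = 1: t = λ / (2 n cos θ_r) = 629 / (2 × 1.518 × 0.938) = 221 nm.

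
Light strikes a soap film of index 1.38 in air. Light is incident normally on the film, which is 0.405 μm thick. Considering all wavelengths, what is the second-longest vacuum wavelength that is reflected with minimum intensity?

At the upper boundary (n = 1.0 to n = 1.38) the reflected ray undergoes a half-wave phase shift.
Bottom surface (1.38 → 1.0): reflection off a lower-index medium gives no phase shift.
Net: one phase inversion between the two reflected rays.
For dark reflection here: 2 n t = m λ.
λ = 2 n t / m. The second-longest wavelength is m = 2: λ = 2 × 1.38 × 405 / 2.00 = 559 nm.

559 nm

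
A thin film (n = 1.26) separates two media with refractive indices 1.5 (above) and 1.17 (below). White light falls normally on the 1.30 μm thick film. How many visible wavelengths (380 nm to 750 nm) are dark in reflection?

5

Top surface (1.5 → 1.26): reflection off a lower-index medium gives no phase shift.
Ray reflecting at the bottom interface goes from n = 1.26 toward n = 1.17: no phase shift.
Net: no relative phase inversion (both shifts match).
With no net inversion, destructive interference in reflection requires 2 n t = (m + ½) λ.
λ = 2 n t / (m + ½) = 3276 / (m + ½) nm.
m=3: 936 nm (IR); m=4: 728 nm (visible); m=5: 596 nm (visible); m=6: 504 nm (visible); m=7: 437 nm (visible); m=8: 385 nm (visible); m=9: 345 nm (UV).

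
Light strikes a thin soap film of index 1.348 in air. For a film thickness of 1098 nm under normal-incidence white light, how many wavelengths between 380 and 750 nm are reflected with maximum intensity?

4

Top surface (1.0 → 1.348): reflection off a higher-index medium gives a half-wave phase shift.
Bottom surface (1.348 → 1.0): reflection off a lower-index medium gives no phase shift.
Exactly one π shift → a net half-wave offset.
With one net inversion, constructive interference in reflection requires 2 n t = (m + ½) λ.
λ = 2 n t / (m + ½) = 2960 / (m + ½) nm.
m=3: 846 nm (IR); m=4: 658 nm (visible); m=5: 538 nm (visible); m=6: 455 nm (visible); m=7: 395 nm (visible); m=8: 348 nm (UV).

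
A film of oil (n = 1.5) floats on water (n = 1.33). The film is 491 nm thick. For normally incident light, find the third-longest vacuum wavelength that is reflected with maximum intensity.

589 nm

Ray reflecting at the top interface goes from n = 1.0 toward n = 1.5: a half-wave phase shift.
At the lower boundary (n = 1.5 to n = 1.33) the reflected ray undergoes no phase shift.
Exactly one π shift → a net half-wave offset.
With one net inversion, constructive interference in reflection requires 2 n t = (m + ½) λ.
λ = 2 n t / (m + ½). The third-longest wavelength is m = 2: λ = 2 × 1.5 × 491 / 2.50 = 589 nm.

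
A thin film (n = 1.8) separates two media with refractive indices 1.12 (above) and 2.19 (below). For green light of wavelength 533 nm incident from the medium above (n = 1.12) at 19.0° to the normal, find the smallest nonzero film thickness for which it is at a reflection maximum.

151 nm

Ray reflecting at the top interface goes from n = 1.12 toward n = 1.8: a half-wave phase shift.
Bottom surface (1.8 → 2.19): reflection off a higher-index medium gives a half-wave phase shift.
Zero or two π shifts → no net half-wave offset.
For bright reflection here: 2 n t cos θ_r = m λ.
Snell's law: 1.12 sin 19.0° = 1.8 sin θ_r → sin θ_r = 0.203, cos θ_r = 0.979.
Minimum nonzero at m = 1: t = λ / (2 n cos θ_r) = 533 / (2 × 1.8 × 0.979) = 151 nm.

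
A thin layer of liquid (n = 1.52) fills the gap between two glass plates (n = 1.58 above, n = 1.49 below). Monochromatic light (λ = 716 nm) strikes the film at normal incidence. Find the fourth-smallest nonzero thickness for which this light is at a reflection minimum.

824 nm

Ray reflecting at the top interface goes from n = 1.58 toward n = 1.52: no phase shift.
Bottom surface (1.52 → 1.49): reflection off a lower-index medium gives no phase shift.
The two reflections carry the same phase change, so no net offset.
So the condition for destructive reflection is 2 n t = (m + ½) λ.
The fourth-smallest nonzero thickness corresponds to m = 3: t = (m + ½) λ / (2 n) = 3.50 × 716 / (2 × 1.52) = 824 nm.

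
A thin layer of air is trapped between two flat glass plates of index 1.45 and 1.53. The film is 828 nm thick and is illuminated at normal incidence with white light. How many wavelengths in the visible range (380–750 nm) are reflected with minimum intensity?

At the upper boundary (n = 1.45 to n = 1.0) the reflected ray undergoes no phase shift.
At the lower boundary (n = 1.0 to n = 1.53) the reflected ray undergoes a half-wave phase shift.
Exactly one π shift → a net half-wave offset.
For weak reflection here: 2 n t = m λ.
λ = 2 n t / m = 1656 / m nm.
m=2: 828 nm (IR); m=3: 552 nm (visible); m=4: 414 nm (visible); m=5: 331 nm (UV).

2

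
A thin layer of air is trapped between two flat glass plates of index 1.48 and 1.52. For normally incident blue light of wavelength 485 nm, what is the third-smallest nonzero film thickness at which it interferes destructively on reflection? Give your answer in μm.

Ray reflecting at the top interface goes from n = 1.48 toward n = 1.0: no phase shift.
At the lower boundary (n = 1.0 to n = 1.52) the reflected ray undergoes a half-wave phase shift.
Exactly one π shift → a net half-wave offset.
With one net inversion, destructive interference in reflection requires 2 n t = m λ.
The third-smallest nonzero thickness corresponds to m = 3: t = m λ / (2 n) = 3.00 × 485 / (2 × 1.0) = 728 nm.

0.728 μm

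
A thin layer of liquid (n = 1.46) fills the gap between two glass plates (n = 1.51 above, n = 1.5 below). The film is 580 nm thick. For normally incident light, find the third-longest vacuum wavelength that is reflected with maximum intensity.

Top surface (1.51 → 1.46): reflection off a lower-index medium gives no phase shift.
Bottom surface (1.46 → 1.5): reflection off a higher-index medium gives a half-wave phase shift.
Exactly one π shift → a net half-wave offset.
So the condition for constructive reflection is 2 n t = (m + ½) λ.
λ = 2 n t / (m + ½). The third-longest wavelength is m = 2: λ = 2 × 1.46 × 580 / 2.50 = 677 nm.

677 nm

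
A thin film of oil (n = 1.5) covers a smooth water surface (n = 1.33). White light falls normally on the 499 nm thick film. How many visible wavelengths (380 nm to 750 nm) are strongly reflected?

Ray reflecting at the top interface goes from n = 1.0 toward n = 1.5: a half-wave phase shift.
Bottom surface (1.5 → 1.33): reflection off a lower-index medium gives no phase shift.
Net: one phase inversion between the two reflected rays.
For strong reflection here: 2 n t = (m + ½) λ.
λ = 2 n t / (m + ½) = 1497 / (m + ½) nm.
m=1: 998 nm (IR); m=2: 599 nm (visible); m=3: 428 nm (visible); m=4: 333 nm (UV).

2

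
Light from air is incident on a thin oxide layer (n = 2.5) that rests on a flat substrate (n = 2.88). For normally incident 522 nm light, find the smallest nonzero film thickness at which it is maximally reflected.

Top surface (1.0 → 2.5): reflection off a higher-index medium gives a half-wave phase shift.
Bottom surface (2.5 → 2.88): reflection off a higher-index medium gives a half-wave phase shift.
The two reflections carry the same phase change, so no net offset.
For bright reflection here: 2 n t = m λ.
Minimum nonzero at m = 1: t = λ / (2 n) = 522 / (2 × 2.5) = 104 nm.

104 nm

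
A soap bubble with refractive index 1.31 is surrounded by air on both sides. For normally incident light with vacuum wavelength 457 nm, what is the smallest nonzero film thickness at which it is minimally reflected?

At the upper boundary (n = 1.0 to n = 1.31) the reflected ray undergoes a half-wave phase shift.
Ray reflecting at the bottom interface goes from n = 1.31 toward n = 1.0: no phase shift.
Net: one phase inversion between the two reflected rays.
With one net inversion, destructive interference in reflection requires 2 n t = m λ.
The smallest nonzero thickness corresponds to m = 1: t = m λ / (2 n) = 1.00 × 457 / (2 × 1.31) = 174 nm.

174 nm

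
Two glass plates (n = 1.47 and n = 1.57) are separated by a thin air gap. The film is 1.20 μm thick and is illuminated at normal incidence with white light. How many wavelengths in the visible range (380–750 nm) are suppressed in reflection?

3

Top surface (1.47 → 1.0): reflection off a lower-index medium gives no phase shift.
At the lower boundary (n = 1.0 to n = 1.57) the reflected ray undergoes a half-wave phase shift.
Exactly one π shift → a net half-wave offset.
With one net inversion, destructive interference in reflection requires 2 n t = m λ.
λ = 2 n t / m = 2400 / m nm.
m=3: 800 nm (IR); m=4: 600 nm (visible); m=5: 480 nm (visible); m=6: 400 nm (visible); m=7: 343 nm (UV).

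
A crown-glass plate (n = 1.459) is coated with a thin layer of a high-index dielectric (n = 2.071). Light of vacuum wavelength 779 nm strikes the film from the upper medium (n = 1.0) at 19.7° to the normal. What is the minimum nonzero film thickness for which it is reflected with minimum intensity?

At the upper boundary (n = 1.0 to n = 2.071) the reflected ray undergoes a half-wave phase shift.
Bottom surface (2.071 → 1.459): reflection off a lower-index medium gives no phase shift.
The two reflections differ by half a wavelength.
With one net inversion, destructive interference in reflection requires 2 n t cos θ_r = m λ.
Snell's law: 1.0 sin 19.7° = 2.071 sin θ_r → sin θ_r = 0.163, cos θ_r = 0.987.
Minimum nonzero at m = 1: t = λ / (2 n cos θ_r) = 779 / (2 × 2.071 × 0.987) = 191 nm.

191 nm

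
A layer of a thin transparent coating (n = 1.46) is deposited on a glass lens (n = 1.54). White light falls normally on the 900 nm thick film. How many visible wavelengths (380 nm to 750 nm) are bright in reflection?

Top surface (1.0 → 1.46): reflection off a higher-index medium gives a half-wave phase shift.
Ray reflecting at the bottom interface goes from n = 1.46 toward n = 1.54: a half-wave phase shift.
Zero or two π shifts → no net half-wave offset.
With no net inversion, constructive interference in reflection requires 2 n t = m λ.
λ = 2 n t / m = 2628 / m nm.
m=3: 876 nm (IR); m=4: 657 nm (visible); m=5: 526 nm (visible); m=6: 438 nm (visible); m=7: 375 nm (UV).

3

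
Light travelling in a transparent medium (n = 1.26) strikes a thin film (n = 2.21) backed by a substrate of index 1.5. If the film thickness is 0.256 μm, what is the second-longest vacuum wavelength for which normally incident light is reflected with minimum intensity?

566 nm

Top surface (1.26 → 2.21): reflection off a higher-index medium gives a half-wave phase shift.
At the lower boundary (n = 2.21 to n = 1.5) the reflected ray undergoes no phase shift.
The two reflections differ by half a wavelength.
So the condition for destructive reflection is 2 n t = m λ.
λ = 2 n t / m. The second-longest wavelength is m = 2: λ = 2 × 2.21 × 256 / 2.00 = 566 nm.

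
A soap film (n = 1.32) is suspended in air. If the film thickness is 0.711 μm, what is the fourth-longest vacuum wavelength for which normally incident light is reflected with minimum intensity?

469 nm

Top surface (1.0 → 1.32): reflection off a higher-index medium gives a half-wave phase shift.
At the lower boundary (n = 1.32 to n = 1.0) the reflected ray undergoes no phase shift.
Net: one phase inversion between the two reflected rays.
With one net inversion, destructive interference in reflection requires 2 n t = m λ.
λ = 2 n t / m. The fourth-longest wavelength is m = 4: λ = 2 × 1.32 × 711 / 4.00 = 469 nm.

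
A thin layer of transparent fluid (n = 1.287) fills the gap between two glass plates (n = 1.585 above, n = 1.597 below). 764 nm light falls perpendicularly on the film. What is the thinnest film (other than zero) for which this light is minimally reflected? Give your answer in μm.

0.297 μm

At the upper boundary (n = 1.585 to n = 1.287) the reflected ray undergoes no phase shift.
Bottom surface (1.287 → 1.597): reflection off a higher-index medium gives a half-wave phase shift.
Exactly one π shift → a net half-wave offset.
For dark reflection here: 2 n t = m λ.
Minimum nonzero at m = 1: t = λ / (2 n) = 764 / (2 × 1.287) = 297 nm.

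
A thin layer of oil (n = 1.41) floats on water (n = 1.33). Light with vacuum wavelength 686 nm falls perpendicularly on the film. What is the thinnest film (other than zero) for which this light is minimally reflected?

243 nm

Top surface (1.0 → 1.41): reflection off a higher-index medium gives a half-wave phase shift.
At the lower boundary (n = 1.41 to n = 1.33) the reflected ray undergoes no phase shift.
Net: one phase inversion between the two reflected rays.
For dark reflection here: 2 n t = m λ.
Minimum nonzero at m = 1: t = λ / (2 n) = 686 / (2 × 1.41) = 243 nm.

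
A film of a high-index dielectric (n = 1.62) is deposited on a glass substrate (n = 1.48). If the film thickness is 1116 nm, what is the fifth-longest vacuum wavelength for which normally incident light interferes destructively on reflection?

At the upper boundary (n = 1.0 to n = 1.62) the reflected ray undergoes a half-wave phase shift.
At the lower boundary (n = 1.62 to n = 1.48) the reflected ray undergoes no phase shift.
The two reflections differ by half a wavelength.
For weak reflection here: 2 n t = m λ.
λ = 2 n t / m. The fifth-longest wavelength is m = 5: λ = 2 × 1.62 × 1116 / 5.00 = 723 nm.

723 nm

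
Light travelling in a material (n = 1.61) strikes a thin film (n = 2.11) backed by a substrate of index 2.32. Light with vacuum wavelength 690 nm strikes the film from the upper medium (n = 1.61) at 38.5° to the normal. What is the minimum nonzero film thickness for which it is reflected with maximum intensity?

186 nm

Ray reflecting at the top interface goes from n = 1.61 toward n = 2.11: a half-wave phase shift.
Ray reflecting at the bottom interface goes from n = 2.11 toward n = 2.32: a half-wave phase shift.
Net: no relative phase inversion (both shifts match).
With no net inversion, constructive interference in reflection requires 2 n t cos θ_r = m λ.
Snell's law: 1.61 sin 38.5° = 2.11 sin θ_r → sin θ_r = 0.475, cos θ_r = 0.880.
Minimum nonzero at m = 1: t = λ / (2 n cos θ_r) = 690 / (2 × 2.11 × 0.880) = 186 nm.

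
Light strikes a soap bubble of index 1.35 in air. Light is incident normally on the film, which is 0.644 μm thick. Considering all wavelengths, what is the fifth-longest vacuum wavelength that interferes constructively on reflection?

Ray reflecting at the top interface goes from n = 1.0 toward n = 1.35: a half-wave phase shift.
At the lower boundary (n = 1.35 to n = 1.0) the reflected ray undergoes no phase shift.
Exactly one π shift → a net half-wave offset.
For maximum reflection here: 2 n t = (m + ½) λ.
λ = 2 n t / (m + ½). The fifth-longest wavelength is m = 4: λ = 2 × 1.35 × 644 / 4.50 = 386 nm.

386 nm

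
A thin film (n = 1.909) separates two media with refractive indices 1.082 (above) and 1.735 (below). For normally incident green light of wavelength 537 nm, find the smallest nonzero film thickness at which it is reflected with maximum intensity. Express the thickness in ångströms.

Ray reflecting at the top interface goes from n = 1.082 toward n = 1.909: a half-wave phase shift.
At the lower boundary (n = 1.909 to n = 1.735) the reflected ray undergoes no phase shift.
Net: one phase inversion between the two reflected rays.
For maximum reflection here: 2 n t = (m + ½) λ.
Minimum at m = 0: t = λ / (4 n) = 537 / (4 × 1.909) = 70.3 nm.

703 Å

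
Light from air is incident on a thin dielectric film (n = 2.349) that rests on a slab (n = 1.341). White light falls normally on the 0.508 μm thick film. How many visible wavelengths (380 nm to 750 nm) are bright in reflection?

Top surface (1.0 → 2.349): reflection off a higher-index medium gives a half-wave phase shift.
Bottom surface (2.349 → 1.341): reflection off a lower-index medium gives no phase shift.
The two reflections differ by half a wavelength.
With one net inversion, constructive interference in reflection requires 2 n t = (m + ½) λ.
λ = 2 n t / (m + ½) = 2387 / (m + ½) nm.
m=2: 955 nm (IR); m=3: 682 nm (visible); m=4: 530 nm (visible); m=5: 434 nm (visible); m=6: 367 nm (UV).

3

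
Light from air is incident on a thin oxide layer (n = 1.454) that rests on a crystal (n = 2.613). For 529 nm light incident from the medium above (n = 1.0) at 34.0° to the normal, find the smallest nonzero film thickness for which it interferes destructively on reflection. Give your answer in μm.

0.0985 μm

Ray reflecting at the top interface goes from n = 1.0 toward n = 1.454: a half-wave phase shift.
Ray reflecting at the bottom interface goes from n = 1.454 toward n = 2.613: a half-wave phase shift.
The two reflections carry the same phase change, so no net offset.
So the condition for destructive reflection is 2 n t cos θ_r = (m + ½) λ.
Snell's law: 1.0 sin 34.0° = 1.454 sin θ_r → sin θ_r = 0.385, cos θ_r = 0.923.
Minimum at m = 0: t = λ / (4 n cos θ_r) = 529 / (4 × 1.454 × 0.923) = 98.5 nm.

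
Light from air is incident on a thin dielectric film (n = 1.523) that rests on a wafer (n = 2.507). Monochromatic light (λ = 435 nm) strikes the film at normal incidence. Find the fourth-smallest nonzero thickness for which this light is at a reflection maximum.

Top surface (1.0 → 1.523): reflection off a higher-index medium gives a half-wave phase shift.
Bottom surface (1.523 → 2.507): reflection off a higher-index medium gives a half-wave phase shift.
The two reflections carry the same phase change, so no net offset.
So the condition for constructive reflection is 2 n t = m λ.
The fourth-smallest nonzero thickness corresponds to m = 4: t = m λ / (2 n) = 4.00 × 435 / (2 × 1.523) = 571 nm.

571 nm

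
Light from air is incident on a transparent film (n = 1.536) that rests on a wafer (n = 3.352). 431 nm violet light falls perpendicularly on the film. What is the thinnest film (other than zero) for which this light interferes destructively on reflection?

At the upper boundary (n = 1.0 to n = 1.536) the reflected ray undergoes a half-wave phase shift.
At the lower boundary (n = 1.536 to n = 3.352) the reflected ray undergoes a half-wave phase shift.
The two reflections carry the same phase change, so no net offset.
So the condition for destructive reflection is 2 n t = (m + ½) λ.
Minimum at m = 0: t = λ / (4 n) = 431 / (4 × 1.536) = 70.1 nm.

70.1 nm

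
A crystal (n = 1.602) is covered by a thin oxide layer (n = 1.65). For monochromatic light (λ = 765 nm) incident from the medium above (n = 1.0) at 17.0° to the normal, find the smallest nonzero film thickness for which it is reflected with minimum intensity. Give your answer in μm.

At the upper boundary (n = 1.0 to n = 1.65) the reflected ray undergoes a half-wave phase shift.
At the lower boundary (n = 1.65 to n = 1.602) the reflected ray undergoes no phase shift.
Net: one phase inversion between the two reflected rays.
With one net inversion, destructive interference in reflection requires 2 n t cos θ_r = m λ.
Snell's law: 1.0 sin 17.0° = 1.65 sin θ_r → sin θ_r = 0.177, cos θ_r = 0.984.
Minimum nonzero at m = 1: t = λ / (2 n cos θ_r) = 765 / (2 × 1.65 × 0.984) = 236 nm.

0.236 μm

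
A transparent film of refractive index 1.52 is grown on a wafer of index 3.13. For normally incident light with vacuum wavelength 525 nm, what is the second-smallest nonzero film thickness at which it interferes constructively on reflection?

Top surface (1.0 → 1.52): reflection off a higher-index medium gives a half-wave phase shift.
At the lower boundary (n = 1.52 to n = 3.13) the reflected ray undergoes a half-wave phase shift.
Zero or two π shifts → no net half-wave offset.
For strong reflection here: 2 n t = m λ.
The second-smallest nonzero thickness corresponds to m = 2: t = m λ / (2 n) = 2.00 × 525 / (2 × 1.52) = 345 nm.

345 nm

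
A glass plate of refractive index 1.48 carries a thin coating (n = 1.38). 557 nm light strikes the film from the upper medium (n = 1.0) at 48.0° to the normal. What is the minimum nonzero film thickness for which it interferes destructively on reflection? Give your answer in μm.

0.120 μm

Top surface (1.0 → 1.38): reflection off a higher-index medium gives a half-wave phase shift.
At the lower boundary (n = 1.38 to n = 1.48) the reflected ray undergoes a half-wave phase shift.
Zero or two π shifts → no net half-wave offset.
For minimum reflection here: 2 n t cos θ_r = (m + ½) λ.
Snell's law: 1.0 sin 48.0° = 1.38 sin θ_r → sin θ_r = 0.539, cos θ_r = 0.843.
Minimum at m = 0: t = λ / (4 n cos θ_r) = 557 / (4 × 1.38 × 0.843) = 120 nm.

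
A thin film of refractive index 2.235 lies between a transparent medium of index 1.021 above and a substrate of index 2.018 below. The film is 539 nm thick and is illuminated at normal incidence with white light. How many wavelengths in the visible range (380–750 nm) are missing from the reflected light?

3

Top surface (1.021 → 2.235): reflection off a higher-index medium gives a half-wave phase shift.
Bottom surface (2.235 → 2.018): reflection off a lower-index medium gives no phase shift.
Exactly one π shift → a net half-wave offset.
For dark reflection here: 2 n t = m λ.
λ = 2 n t / m = 2409 / m nm.
m=3: 803 nm (IR); m=4: 602 nm (visible); m=5: 482 nm (visible); m=6: 402 nm (visible); m=7: 344 nm (UV).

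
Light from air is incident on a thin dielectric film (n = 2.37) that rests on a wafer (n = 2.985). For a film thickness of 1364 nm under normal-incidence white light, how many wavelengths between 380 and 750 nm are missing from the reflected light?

At the upper boundary (n = 1.0 to n = 2.37) the reflected ray undergoes a half-wave phase shift.
Ray reflecting at the bottom interface goes from n = 2.37 toward n = 2.985: a half-wave phase shift.
The two reflections carry the same phase change, so no net offset.
For dark reflection here: 2 n t = (m + ½) λ.
λ = 2 n t / (m + ½) = 6465 / (m + ½) nm.
m=8: 761 nm (IR); m=9: 681 nm (visible); m=10: 616 nm (visible); m=11: 562 nm (visible); m=12: 517 nm (visible); m=13: 479 nm (visible); m=14: 446 nm (visible); m=15: 417 nm (visible); m=16: 392 nm (visible); m=17: 369 nm (UV).

8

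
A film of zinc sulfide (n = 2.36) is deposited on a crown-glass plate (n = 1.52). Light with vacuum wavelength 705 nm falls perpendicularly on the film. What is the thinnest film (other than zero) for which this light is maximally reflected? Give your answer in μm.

0.0747 μm

Ray reflecting at the top interface goes from n = 1.0 toward n = 2.36: a half-wave phase shift.
Bottom surface (2.36 → 1.52): reflection off a lower-index medium gives no phase shift.
Exactly one π shift → a net half-wave offset.
For bright reflection here: 2 n t = (m + ½) λ.
Minimum at m = 0: t = λ / (4 n) = 705 / (4 × 2.36) = 74.7 nm.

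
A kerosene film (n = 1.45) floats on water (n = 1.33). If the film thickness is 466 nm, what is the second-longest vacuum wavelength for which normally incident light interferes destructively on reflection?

At the upper boundary (n = 1.0 to n = 1.45) the reflected ray undergoes a half-wave phase shift.
Bottom surface (1.45 → 1.33): reflection off a lower-index medium gives no phase shift.
Exactly one π shift → a net half-wave offset.
With one net inversion, destructive interference in reflection requires 2 n t = m λ.
λ = 2 n t / m. The second-longest wavelength is m = 2: λ = 2 × 1.45 × 466 / 2.00 = 676 nm.

676 nm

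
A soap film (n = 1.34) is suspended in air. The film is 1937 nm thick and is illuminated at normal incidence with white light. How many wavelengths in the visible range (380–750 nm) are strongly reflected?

7

Ray reflecting at the top interface goes from n = 1.0 toward n = 1.34: a half-wave phase shift.
At the lower boundary (n = 1.34 to n = 1.0) the reflected ray undergoes no phase shift.
The two reflections differ by half a wavelength.
With one net inversion, constructive interference in reflection requires 2 n t = (m + ½) λ.
λ = 2 n t / (m + ½) = 5191 / (m + ½) nm.
m=6: 799 nm (IR); m=7: 692 nm (visible); m=8: 611 nm (visible); m=9: 546 nm (visible); m=10: 494 nm (visible); m=11: 451 nm (visible); m=12: 415 nm (visible); m=13: 385 nm (visible); m=14: 358 nm (UV).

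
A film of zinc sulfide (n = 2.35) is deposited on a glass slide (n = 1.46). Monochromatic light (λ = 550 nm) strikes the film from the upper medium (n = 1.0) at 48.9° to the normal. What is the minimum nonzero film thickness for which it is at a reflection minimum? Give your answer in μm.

0.124 μm

At the upper boundary (n = 1.0 to n = 2.35) the reflected ray undergoes a half-wave phase shift.
Bottom surface (2.35 → 1.46): reflection off a lower-index medium gives no phase shift.
Net: one phase inversion between the two reflected rays.
With one net inversion, destructive interference in reflection requires 2 n t cos θ_r = m λ.
Snell's law: 1.0 sin 48.9° = 2.35 sin θ_r → sin θ_r = 0.321, cos θ_r = 0.947.
Minimum nonzero at m = 1: t = λ / (2 n cos θ_r) = 550 / (2 × 2.35 × 0.947) = 124 nm.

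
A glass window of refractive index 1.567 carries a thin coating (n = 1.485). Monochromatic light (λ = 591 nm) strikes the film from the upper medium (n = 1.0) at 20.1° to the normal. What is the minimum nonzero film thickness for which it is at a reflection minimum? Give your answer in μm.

0.102 μm

Ray reflecting at the top interface goes from n = 1.0 toward n = 1.485: a half-wave phase shift.
At the lower boundary (n = 1.485 to n = 1.567) the reflected ray undergoes a half-wave phase shift.
The two reflections carry the same phase change, so no net offset.
So the condition for destructive reflection is 2 n t cos θ_r = (m + ½) λ.
Snell's law: 1.0 sin 20.1° = 1.485 sin θ_r → sin θ_r = 0.231, cos θ_r = 0.973.
Minimum at m = 0: t = λ / (4 n cos θ_r) = 591 / (4 × 1.485 × 0.973) = 102 nm.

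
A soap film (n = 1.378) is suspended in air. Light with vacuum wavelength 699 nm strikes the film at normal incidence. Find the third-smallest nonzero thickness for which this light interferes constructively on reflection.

634 nm

Top surface (1.0 → 1.378): reflection off a higher-index medium gives a half-wave phase shift.
Ray reflecting at the bottom interface goes from n = 1.378 toward n = 1.0: no phase shift.
The two reflections differ by half a wavelength.
For strong reflection here: 2 n t = (m + ½) λ.
The third-smallest nonzero thickness corresponds to m = 2: t = (m + ½) λ / (2 n) = 2.50 × 699 / (2 × 1.378) = 634 nm.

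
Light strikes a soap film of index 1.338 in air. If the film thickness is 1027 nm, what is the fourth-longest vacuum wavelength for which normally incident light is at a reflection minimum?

687 nm

Top surface (1.0 → 1.338): reflection off a higher-index medium gives a half-wave phase shift.
At the lower boundary (n = 1.338 to n = 1.0) the reflected ray undergoes no phase shift.
The two reflections differ by half a wavelength.
For weak reflection here: 2 n t = m λ.
λ = 2 n t / m. The fourth-longest wavelength is m = 4: λ = 2 × 1.338 × 1027 / 4.00 = 687 nm.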